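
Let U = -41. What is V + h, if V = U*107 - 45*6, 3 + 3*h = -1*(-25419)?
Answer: 3815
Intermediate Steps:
h = 8472 (h = -1 + (-1*(-25419))/3 = -1 + (⅓)*25419 = -1 + 8473 = 8472)
V = -4657 (V = -41*107 - 45*6 = -4387 - 270 = -4657)
V + h = -4657 + 8472 = 3815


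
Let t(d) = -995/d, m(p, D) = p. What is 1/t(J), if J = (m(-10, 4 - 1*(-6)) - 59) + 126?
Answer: -57/995 ≈ -0.057286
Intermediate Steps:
J = 57 (J = (-10 - 59) + 126 = -69 + 126 = 57)
1/t(J) = 1/(-995/57) = -57/995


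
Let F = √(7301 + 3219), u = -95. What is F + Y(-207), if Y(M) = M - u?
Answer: -112 + 2*√2630 ≈ -9.4330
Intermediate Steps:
F = 2*√2630 (F = √10520 = 2*√2630 ≈ 102.57)
Y(M) = 95 + M (Y(M) = M - 1*(-95) = M + 95 = 95 + M)
F + Y(-207) = 2*√2630 + (95 - 207) = 2*√2630 - 112 = -112 + 2*√2630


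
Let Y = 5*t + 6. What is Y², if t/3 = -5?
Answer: 4761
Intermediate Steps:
t = -15 (t = 3*(-5) = -15)
Y = -69 (Y = 5*(-15) + 6 = -75 + 6 = -69)
Y² = (-69)² = 4761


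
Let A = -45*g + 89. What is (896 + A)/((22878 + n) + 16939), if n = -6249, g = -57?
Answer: 1775/16784 ≈ 0.10576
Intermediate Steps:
A = 2654 (A = -45*(-57) + 89 = 2565 + 89 = 2654)
(896 + A)/((22878 + n) + 16939) = (896 + 2654)/((22878 - 6249) + 16939) = 3550/(16629 + 16939) = 3550/33568 = 3550*(1/33568) = 1775/16784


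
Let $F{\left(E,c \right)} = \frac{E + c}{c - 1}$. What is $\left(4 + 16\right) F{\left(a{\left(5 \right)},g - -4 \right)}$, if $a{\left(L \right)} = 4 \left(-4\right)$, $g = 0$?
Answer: $-80$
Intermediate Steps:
$a{\left(L \right)} = -16$
$F{\left(E,c \right)} = \frac{E + c}{-1 + c}$
$\left(4 + 16\right) F{\left(a{\left(5 \right)},g - -4 \right)} = \left(4 + 16\right) \frac{-16 + \left(0 - -4\right)}{-1 + \left(0 - -4\right)} = 20 \frac{-16 + \left(0 + 4\right)}{-1 + \left(0 + 4\right)} = 20 \frac{-16 + 4}{-1 + 4} = 20 \cdot \frac{1}{3} \left(-12\right) = 20 \left(-4\right) = -80$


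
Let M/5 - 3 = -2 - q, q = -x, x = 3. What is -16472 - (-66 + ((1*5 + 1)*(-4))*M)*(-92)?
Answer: -66704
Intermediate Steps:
q = -3 (q = -1*3 = -3)
M = 20 (M = 15 + 5*(-2 - 1*(-3)) = 15 + 5*(-2 + 3) = 15 + 5*1 = 15 + 5 = 20)
-16472 - (-66 + ((1*5 + 1)*(-4))*M)*(-92) = -16472 - (-66 + ((1*5 + 1)*(-4))*20)*(-92) = -16472 - (-66 + ((5 + 1)*(-4))*20)*(-92) = -16472 - (-66 + (6*(-4))*20)*(-92) = -16472 - (-66 - 24*20)*(-92) = -16472 - (-66 - 480)*(-92) = -16472 - (-546)*(-92) = -16472 - 1*50232 = -16472 - 50232 = -66704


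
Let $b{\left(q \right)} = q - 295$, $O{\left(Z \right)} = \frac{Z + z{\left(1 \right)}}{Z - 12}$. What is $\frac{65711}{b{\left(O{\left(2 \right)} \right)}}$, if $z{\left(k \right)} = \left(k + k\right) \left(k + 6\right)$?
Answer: $- \frac{328555}{1483} \approx -221.55$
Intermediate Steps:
$z{\left(k \right)} = 2 k \left(6 + k\right)$
$O{\left(Z \right)} = \frac{14 + Z}{-12 + Z}$ ($O{\left(Z \right)} = \frac{Z + 2 \cdot 1 \left(6 + 1\right)}{Z - 12} = \frac{Z + 2 \cdot 1 \cdot 7}{-12 + Z} = \frac{Z + 14}{-12 + Z} = \frac{14 + Z}{-12 + Z}$)
$b{\left(q \right)} = -295 + q$
$\frac{65711}{b{\left(O{\left(2 \right)} \right)}} = \frac{65711}{-295 + \frac{14 + 2}{-12 + 2}} = \frac{65711}{-295 + \frac{1}{-10} \cdot 16} = \frac{65711}{-295 - \frac{8}{5}} = \frac{65711}{- \frac{1483}{5}} = 65711 \left(- \frac{5}{1483}\right) = - \frac{328555}{1483}$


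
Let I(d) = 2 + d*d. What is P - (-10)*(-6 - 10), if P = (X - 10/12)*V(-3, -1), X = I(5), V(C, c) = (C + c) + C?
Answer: -2059/6 ≈ -343.17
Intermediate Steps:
V(C, c) = c + 2*C
I(d) = 2 + d**2
X = 27 (X = 2 + 5**2 = 2 + 25 = 27)
P = -1099/6 (P = (27 - 10/12)*(-1 + 2*(-3)) = (27 - 10*1/12)*(-1 - 6) = (27 - 5/6)*(-7) = (157/6)*(-7) = -1099/6 ≈ -183.17)
P - (-10)*(-6 - 10) = -1099/6 - (-10)*(-6 - 10) = -1099/6 - (-10)*(-16) = -1099/6 - 1*160 = -1099/6 - 160 = -2059/6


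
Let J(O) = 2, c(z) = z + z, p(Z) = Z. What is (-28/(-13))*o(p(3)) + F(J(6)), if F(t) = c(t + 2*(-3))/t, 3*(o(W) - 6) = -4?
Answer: 236/39 ≈ 6.0513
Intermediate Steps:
c(z) = 2*z
o(W) = 14/3 (o(W) = 6 + (⅓)*(-4) = 6 - 4/3 = 14/3)
F(t) = (-12 + 2*t)/t (F(t) = (2*(t + 2*(-3)))/t = (2*(t - 6))/t = (2*(-6 + t))/t = (-12 + 2*t)/t)
(-28/(-13))*o(p(3)) + F(J(6)) = -28/(-13)*(14/3) + (2 - 12/2) = -28*(-1/13)*(14/3) + (2 - 12*½) = (28/13)*(14/3) + (2 - 6) = 392/39 - 4 = 236/39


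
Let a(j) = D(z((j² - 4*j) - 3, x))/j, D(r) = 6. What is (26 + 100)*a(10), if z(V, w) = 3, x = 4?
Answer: 378/5 ≈ 75.600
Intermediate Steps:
a(j) = 6/j
(26 + 100)*a(10) = (26 + 100)*(6/10) = 126*(6*(⅒)) = 126*(⅗) = 378/5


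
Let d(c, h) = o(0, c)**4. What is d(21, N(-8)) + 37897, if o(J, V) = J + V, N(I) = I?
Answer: 232378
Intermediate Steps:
d(c, h) = c**4 (d(c, h) = (0 + c)**4 = c**4)
d(21, N(-8)) + 37897 = 21**4 + 37897 = 194481 + 37897 = 232378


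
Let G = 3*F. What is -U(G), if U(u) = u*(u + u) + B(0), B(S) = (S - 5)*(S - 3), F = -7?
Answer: -897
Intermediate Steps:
G = -21 (G = 3*(-7) = -21)
B(S) = (-5 + S)*(-3 + S)
U(u) = 15 + 2*u² (U(u) = u*(u + u) + (15 + 0² - 8*0) = u*(2*u) + (15 + 0 + 0) = 2*u² + 15 = 15 + 2*u²)
-U(G) = -(15 + 2*(-21)²) = -(15 + 2*441) = -(15 + 882) = -1*897 = -897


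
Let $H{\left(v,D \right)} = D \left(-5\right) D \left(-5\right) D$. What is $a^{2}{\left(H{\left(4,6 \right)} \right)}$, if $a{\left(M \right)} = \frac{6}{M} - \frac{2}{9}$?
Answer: $\frac{39601}{810000} \approx 0.04889$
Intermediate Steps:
$H{\left(v,D \right)} = 25 D^{3}$ ($H{\left(v,D \right)} = - 5 D D \left(-5\right) D = - 5 D^{2} \left(-5\right) D = 25 D^{2} D = 25 D^{3}$)
$a{\left(M \right)} = - \frac{2}{9} + \frac{6}{M}$ ($a{\left(M \right)} = \frac{6}{M} - \frac{2}{9} = - \frac{2}{9} + \frac{6}{M}$)
$a^{2}{\left(H{\left(4,6 \right)} \right)} = \left(- \frac{2}{9} + \frac{6}{25 \cdot 6^{3}}\right)^{2} = \left(- \frac{2}{9} + \frac{6}{25 \cdot 216}\right)^{2} = \left(- \frac{2}{9} + \frac{6}{5400}\right)^{2} = \left(- \frac{2}{9} + 6 \cdot \frac{1}{5400}\right)^{2} = \left(- \frac{2}{9} + \frac{1}{900}\right)^{2} = \left(- \frac{199}{900}\right)^{2} = \frac{39601}{810000}$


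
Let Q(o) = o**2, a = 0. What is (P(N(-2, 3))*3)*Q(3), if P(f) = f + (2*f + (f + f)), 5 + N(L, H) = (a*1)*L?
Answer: -675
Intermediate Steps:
N(L, H) = -5 (N(L, H) = -5 + (0*1)*L = -5 + 0*L = -5 + 0 = -5)
P(f) = 5*f (P(f) = f + (2*f + 2*f) = f + 4*f = 5*f)
(P(N(-2, 3))*3)*Q(3) = ((5*(-5))*3)*3**2 = -25*3*9 = -75*9 = -675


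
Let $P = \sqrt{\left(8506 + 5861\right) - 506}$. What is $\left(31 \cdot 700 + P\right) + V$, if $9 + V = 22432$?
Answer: $44123 + \sqrt{13861} \approx 44241.0$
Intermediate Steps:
$V = 22423$ ($V = -9 + 22432 = 22423$)
$P = \sqrt{13861}$ ($P = \sqrt{14367 - 506} = \sqrt{13861} \approx 117.73$)
$\left(31 \cdot 700 + P\right) + V = \left(31 \cdot 700 + \sqrt{13861}\right) + 22423 = \left(21700 + \sqrt{13861}\right) + 22423 = 44123 + \sqrt{13861}$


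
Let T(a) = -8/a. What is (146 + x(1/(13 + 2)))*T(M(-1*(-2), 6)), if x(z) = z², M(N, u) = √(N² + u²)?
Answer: -65702*√10/1125 ≈ -184.68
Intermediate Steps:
(146 + x(1/(13 + 2)))*T(M(-1*(-2), 6)) = (146 + (1/(13 + 2))²)*(-8/√((-1*(-2))² + 6²)) = (146 + (1/15)²)*(-8/√(2² + 36)) = (146 + (1/15)²)*(-8/√(4 + 36)) = (146 + 1/225)*(-8*√10/20) = 32851*(-8*√10/20)/225 = 32851*(-2*√10/5)/225 = -65702*√10/1125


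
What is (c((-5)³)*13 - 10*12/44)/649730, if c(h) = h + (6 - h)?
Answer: 414/3573515 ≈ 0.00011585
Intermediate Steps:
c(h) = 6
(c((-5)³)*13 - 10*12/44)/649730 = (6*13 - 10*12/44)/649730 = (78 - 120*1/44)*(1/649730) = (78 - 30/11)*(1/649730) = (828/11)*(1/649730) = 414/3573515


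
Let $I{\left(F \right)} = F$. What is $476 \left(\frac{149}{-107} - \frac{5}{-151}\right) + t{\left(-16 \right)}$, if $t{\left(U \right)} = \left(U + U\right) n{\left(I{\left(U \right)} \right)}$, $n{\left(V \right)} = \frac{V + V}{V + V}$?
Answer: $- \frac{10971888}{16157} \approx -679.08$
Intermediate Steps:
$n{\left(V \right)} = 1$ ($n{\left(V \right)} = \frac{2 V}{2 V} = 2 V \frac{1}{2 V} = 1$)
$t{\left(U \right)} = 2 U$ ($t{\left(U \right)} = \left(U + U\right) 1 = 2 U 1 = 2 U$)
$476 \left(\frac{149}{-107} - \frac{5}{-151}\right) + t{\left(-16 \right)} = 476 \left(\frac{149}{-107} - \frac{5}{-151}\right) + 2 \left(-16\right) = 476 \left(149 \left(- \frac{1}{107}\right) - - \frac{5}{151}\right) - 32 = 476 \left(- \frac{149}{107} + \frac{5}{151}\right) - 32 = 476 \left(- \frac{21964}{16157}\right) - 32 = - \frac{10454864}{16157} - 32 = - \frac{10971888}{16157}$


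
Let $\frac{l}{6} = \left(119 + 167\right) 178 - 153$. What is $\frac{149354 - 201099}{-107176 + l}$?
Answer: $- \frac{51745}{197354} \approx -0.26219$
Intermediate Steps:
$l = 304530$ ($l = 6 \left(\left(119 + 167\right) 178 - 153\right) = 6 \left(286 \cdot 178 - 153\right) = 6 \left(50908 - 153\right) = 6 \cdot 50755 = 304530$)
$\frac{149354 - 201099}{-107176 + l} = \frac{149354 - 201099}{-107176 + 304530} = - \frac{51745}{197354}$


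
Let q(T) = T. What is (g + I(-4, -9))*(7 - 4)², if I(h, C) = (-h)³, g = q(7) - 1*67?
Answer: 36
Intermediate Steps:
g = -60 (g = 7 - 1*67 = 7 - 67 = -60)
I(h, C) = -h³
(g + I(-4, -9))*(7 - 4)² = (-60 - 1*(-4)³)*(7 - 4)² = (-60 - 1*(-64))*3² = (-60 + 64)*9 = 4*9 = 36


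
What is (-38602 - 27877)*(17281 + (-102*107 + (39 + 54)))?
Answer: -429454340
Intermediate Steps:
(-38602 - 27877)*(17281 + (-102*107 + (39 + 54))) = -66479*(17281 + (-10914 + 93)) = -66479*(17281 - 10821) = -66479*6460 = -429454340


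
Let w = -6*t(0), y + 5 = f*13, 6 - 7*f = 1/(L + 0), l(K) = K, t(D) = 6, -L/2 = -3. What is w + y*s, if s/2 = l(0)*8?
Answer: -36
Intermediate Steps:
L = 6 (L = -2*(-3) = 6)
f = ⅚ (f = 6/7 - 1/(7*(6 + 0)) = 6/7 - ⅐/6 = 6/7 - ⅐*⅙ = 6/7 - 1/42 = ⅚ ≈ 0.83333)
s = 0 (s = 2*(0*8) = 2*0 = 0)
y = 35/6 (y = -5 + (⅚)*13 = -5 + 65/6 = 35/6 ≈ 5.8333)
w = -36 (w = -6*6 = -36)
w + y*s = -36 + (35/6)*0 = -36 + 0 = -36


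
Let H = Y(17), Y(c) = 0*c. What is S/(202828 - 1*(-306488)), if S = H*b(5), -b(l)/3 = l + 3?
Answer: 0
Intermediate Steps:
b(l) = -9 - 3*l (b(l) = -3*(l + 3) = -3*(3 + l) = -9 - 3*l)
Y(c) = 0
H = 0
S = 0 (S = 0*(-9 - 3*5) = 0*(-9 - 15) = 0*(-24) = 0)
S/(202828 - 1*(-306488)) = 0/(202828 - 1*(-306488)) = 0/(202828 + 306488) = 0/509316 = 0*(1/509316) = 0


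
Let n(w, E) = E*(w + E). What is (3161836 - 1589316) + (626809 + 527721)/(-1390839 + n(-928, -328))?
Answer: 1539293070390/978871 ≈ 1.5725e+6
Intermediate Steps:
n(w, E) = E*(E + w)
(3161836 - 1589316) + (626809 + 527721)/(-1390839 + n(-928, -328)) = (3161836 - 1589316) + (626809 + 527721)/(-1390839 - 328*(-328 - 928)) = 1572520 + 1154530/(-1390839 - 328*(-1256)) = 1572520 + 1154530/(-1390839 + 411968) = 1572520 + 1154530/(-978871) = 1572520 + 1154530*(-1/978871) = 1572520 - 1154530/978871 = 1539293070390/978871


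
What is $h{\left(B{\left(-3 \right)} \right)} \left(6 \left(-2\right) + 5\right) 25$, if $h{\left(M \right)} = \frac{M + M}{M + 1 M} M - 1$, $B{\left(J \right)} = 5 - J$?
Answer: $-1225$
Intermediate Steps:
$h{\left(M \right)} = -1 + M$ ($h{\left(M \right)} = \frac{2 M}{M + M} M - 1 = \frac{2 M}{2 M} M - 1 = 2 M \frac{1}{2 M} M - 1 = 1 M - 1 = M - 1 = -1 + M$)
$h{\left(B{\left(-3 \right)} \right)} \left(6 \left(-2\right) + 5\right) 25 = \left(-1 + \left(5 - -3\right)\right) \left(6 \left(-2\right) + 5\right) 25 = \left(-1 + \left(5 + 3\right)\right) \left(-12 + 5\right) 25 = \left(-1 + 8\right) \left(-7\right) 25 = 7 \left(-7\right) 25 = \left(-49\right) 25 = -1225$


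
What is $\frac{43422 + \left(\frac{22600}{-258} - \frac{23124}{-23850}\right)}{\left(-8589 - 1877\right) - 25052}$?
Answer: $- \frac{3703549286}{3035457075} \approx -1.2201$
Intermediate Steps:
$\frac{43422 + \left(\frac{22600}{-258} - \frac{23124}{-23850}\right)}{\left(-8589 - 1877\right) - 25052} = \frac{43422 + \left(22600 \left(- \frac{1}{258}\right) - - \frac{3854}{3975}\right)}{-10466 - 25052} = \frac{43422 + \left(- \frac{11300}{129} + \frac{3854}{3975}\right)}{-35518} = \left(43422 - \frac{14806778}{170925}\right) \left(- \frac{1}{35518}\right) = \frac{7407098572}{170925} \left(- \frac{1}{35518}\right) = - \frac{3703549286}{3035457075}$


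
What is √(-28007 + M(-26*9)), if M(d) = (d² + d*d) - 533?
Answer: 2*√20243 ≈ 284.56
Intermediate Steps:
M(d) = -533 + 2*d² (M(d) = (d² + d²) - 533 = 2*d² - 533 = -533 + 2*d²)
√(-28007 + M(-26*9)) = √(-28007 + (-533 + 2*(-26*9)²)) = √(-28007 + (-533 + 2*(-234)²)) = √(-28007 + (-533 + 2*54756)) = √(-28007 + (-533 + 109512)) = √(-28007 + 108979) = √80972 = 2*√20243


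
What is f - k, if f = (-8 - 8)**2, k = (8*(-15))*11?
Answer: 1576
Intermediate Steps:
k = -1320 (k = -120*11 = -1320)
f = 256 (f = (-16)**2 = 256)
f - k = 256 - 1*(-1320) = 256 + 1320 = 1576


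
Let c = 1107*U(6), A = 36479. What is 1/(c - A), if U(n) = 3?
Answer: -1/33158 ≈ -3.0159e-5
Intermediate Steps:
c = 3321 (c = 1107*3 = 3321)
1/(c - A) = 1/(3321 - 1*36479) = 1/(3321 - 36479) = 1/(-33158) = -1/33158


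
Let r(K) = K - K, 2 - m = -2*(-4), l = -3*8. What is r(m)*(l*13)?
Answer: 0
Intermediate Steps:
l = -24
m = -6 (m = 2 - (-2)*(-4) = 2 - 1*8 = 2 - 8 = -6)
r(K) = 0
r(m)*(l*13) = 0*(-24*13) = 0*(-312) = 0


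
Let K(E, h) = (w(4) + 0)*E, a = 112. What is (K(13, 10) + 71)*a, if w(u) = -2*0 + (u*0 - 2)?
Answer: 5040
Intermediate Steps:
w(u) = -2 (w(u) = 0 + (0 - 2) = 0 - 2 = -2)
K(E, h) = -2*E (K(E, h) = (-2 + 0)*E = -2*E)
(K(13, 10) + 71)*a = (-2*13 + 71)*112 = (-26 + 71)*112 = 45*112 = 5040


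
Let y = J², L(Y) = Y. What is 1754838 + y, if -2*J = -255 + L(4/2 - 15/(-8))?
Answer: 453274609/256 ≈ 1.7706e+6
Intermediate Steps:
J = 2009/16 (J = -(-255 + (4/2 - 15/(-8)))/2 = -(-255 + (4*(½) - 15*(-⅛)))/2 = -(-255 + (2 + 15/8))/2 = -(-255 + 31/8)/2 = -½*(-2009/8) = 2009/16 ≈ 125.56)
y = 4036081/256 (y = (2009/16)² = 4036081/256 ≈ 15766.)
1754838 + y = 1754838 + 4036081/256 = 453274609/256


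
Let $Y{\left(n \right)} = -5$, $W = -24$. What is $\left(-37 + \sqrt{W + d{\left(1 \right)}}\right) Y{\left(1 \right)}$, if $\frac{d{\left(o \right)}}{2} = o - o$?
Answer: $185 - 10 i \sqrt{6} \approx 185.0 - 24.495 i$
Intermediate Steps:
$d{\left(o \right)} = 0$ ($d{\left(o \right)} = 2 \left(o - o\right) = 2 \cdot 0 = 0$)
$\left(-37 + \sqrt{W + d{\left(1 \right)}}\right) Y{\left(1 \right)} = \left(-37 + \sqrt{-24 + 0}\right) \left(-5\right) = \left(-37 + \sqrt{-24}\right) \left(-5\right) = \left(-37 + 2 i \sqrt{6}\right) \left(-5\right) = 185 - 10 i \sqrt{6}$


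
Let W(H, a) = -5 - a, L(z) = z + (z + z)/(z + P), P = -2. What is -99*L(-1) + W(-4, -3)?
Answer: 31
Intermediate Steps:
L(z) = z + 2*z/(-2 + z) (L(z) = z + (z + z)/(z - 2) = z + (2*z)/(-2 + z) = z + 2*z/(-2 + z))
-99*L(-1) + W(-4, -3) = -99*(-1)²/(-2 - 1) + (-5 - 1*(-3)) = -99/(-3) + (-5 + 3) = -99*(-1)/3 - 2 = -99*(-⅓) - 2 = 33 - 2 = 31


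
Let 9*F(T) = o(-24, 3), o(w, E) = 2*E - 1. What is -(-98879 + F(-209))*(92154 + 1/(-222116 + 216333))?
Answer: 474254561991386/52047 ≈ 9.1120e+9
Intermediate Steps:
o(w, E) = -1 + 2*E
F(T) = 5/9 (F(T) = (-1 + 2*3)/9 = (-1 + 6)/9 = (⅑)*5 = 5/9)
-(-98879 + F(-209))*(92154 + 1/(-222116 + 216333)) = -(-98879 + 5/9)*(92154 + 1/(-222116 + 216333)) = -(-889906)*(92154 + 1/(-5783))/9 = -(-889906)*(92154 - 1/5783)/9 = -(-889906)*532926581/(9*5783) = -1*(-474254561991386/52047) = 474254561991386/52047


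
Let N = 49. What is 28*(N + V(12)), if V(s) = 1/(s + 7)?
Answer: 26096/19 ≈ 1373.5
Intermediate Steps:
V(s) = 1/(7 + s)
28*(N + V(12)) = 28*(49 + 1/(7 + 12)) = 28*(49 + 1/19) = 28*(932/19) = 26096/19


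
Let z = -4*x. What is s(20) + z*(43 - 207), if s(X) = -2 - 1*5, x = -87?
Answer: -57079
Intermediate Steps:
s(X) = -7 (s(X) = -2 - 5 = -7)
z = 348 (z = -4*(-87) = 348)
s(20) + z*(43 - 207) = -7 + 348*(43 - 207) = -7 + 348*(-164) = -7 - 57072 = -57079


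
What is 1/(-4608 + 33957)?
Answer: 1/29349 ≈ 3.4073e-5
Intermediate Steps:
1/(-4608 + 33957) = 1/29349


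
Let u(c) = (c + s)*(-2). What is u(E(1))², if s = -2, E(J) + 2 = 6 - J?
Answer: 4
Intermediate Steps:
E(J) = 4 - J (E(J) = -2 + (6 - J) = 4 - J)
u(c) = 4 - 2*c (u(c) = (c - 2)*(-2) = (-2 + c)*(-2) = 4 - 2*c)
u(E(1))² = (4 - 2*(4 - 1*1))² = (4 - 2*(4 - 1))² = (4 - 2*3)² = (4 - 6)² = (-2)² = 4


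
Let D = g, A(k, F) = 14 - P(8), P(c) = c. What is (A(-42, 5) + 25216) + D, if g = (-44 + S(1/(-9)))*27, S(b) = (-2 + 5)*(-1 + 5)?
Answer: 24358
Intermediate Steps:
S(b) = 12 (S(b) = 3*4 = 12)
A(k, F) = 6 (A(k, F) = 14 - 1*8 = 14 - 8 = 6)
g = -864 (g = (-44 + 12)*27 = -32*27 = -864)
D = -864
(A(-42, 5) + 25216) + D = (6 + 25216) - 864 = 25222 - 864 = 24358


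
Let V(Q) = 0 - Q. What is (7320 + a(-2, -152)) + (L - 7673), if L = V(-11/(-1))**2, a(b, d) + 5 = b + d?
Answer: -391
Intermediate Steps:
V(Q) = -Q
a(b, d) = -5 + b + d (a(b, d) = -5 + (b + d) = -5 + b + d)
L = 121 (L = (-(-11)/(-1))**2 = (-(-11)*(-1))**2 = (-1*11)**2 = (-11)**2 = 121)
(7320 + a(-2, -152)) + (L - 7673) = (7320 + (-5 - 2 - 152)) + (121 - 7673) = (7320 - 159) - 7552 = 7161 - 7552 = -391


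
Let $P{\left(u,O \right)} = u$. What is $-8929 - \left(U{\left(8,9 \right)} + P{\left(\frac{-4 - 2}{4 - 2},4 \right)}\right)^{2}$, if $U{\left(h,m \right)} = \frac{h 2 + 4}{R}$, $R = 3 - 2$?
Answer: $-9218$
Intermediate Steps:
$R = 1$
$U{\left(h,m \right)} = 4 + 2 h$ ($U{\left(h,m \right)} = \frac{h 2 + 4}{1} = \left(2 h + 4\right) 1 = \left(4 + 2 h\right) 1 = 4 + 2 h$)
$-8929 - \left(U{\left(8,9 \right)} + P{\left(\frac{-4 - 2}{4 - 2},4 \right)}\right)^{2} = -8929 - \left(\left(4 + 2 \cdot 8\right) + \frac{-4 - 2}{4 - 2}\right)^{2} = -8929 - \left(\left(4 + 16\right) - \frac{6}{2}\right)^{2} = -8929 - \left(20 - 3\right)^{2} = -8929 - 17^{2} = -8929 - 289 = -9218$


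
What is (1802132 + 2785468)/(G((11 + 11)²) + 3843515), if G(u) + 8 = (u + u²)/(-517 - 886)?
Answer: 6436402800/5392205581 ≈ 1.1936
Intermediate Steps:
G(u) = -8 - u/1403 - u²/1403 (G(u) = -8 + (u + u²)/(-517 - 886) = -8 + (u + u²)/(-1403) = -8 + (u + u²)*(-1/1403) = -8 + (-u/1403 - u²/1403) = -8 - u/1403 - u²/1403)
(1802132 + 2785468)/(G((11 + 11)²) + 3843515) = (1802132 + 2785468)/((-8 - (11 + 11)²/1403 - (11 + 11)⁴/1403) + 3843515) = 4587600/((-8 - 1/1403*22² - (22²)²/1403) + 3843515) = 4587600/((-8 - 1/1403*484 - 1/1403*484²) + 3843515) = 4587600/((-8 - 484/1403 - 1/1403*234256) + 3843515) = 4587600/((-8 - 484/1403 - 234256/1403) + 3843515) = 4587600/(-245964/1403 + 3843515) = 4587600/(5392205581/1403) = 4587600*(1403/5392205581) = 6436402800/5392205581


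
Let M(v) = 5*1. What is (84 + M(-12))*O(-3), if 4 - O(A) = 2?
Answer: 178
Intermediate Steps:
O(A) = 2 (O(A) = 4 - 1*2 = 4 - 2 = 2)
M(v) = 5
(84 + M(-12))*O(-3) = (84 + 5)*2 = 89*2 = 178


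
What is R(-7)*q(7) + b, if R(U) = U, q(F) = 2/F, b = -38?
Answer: -40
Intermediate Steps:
R(-7)*q(7) + b = -14/7 - 38 = -7*2/7 - 38 = -2 - 38 = -40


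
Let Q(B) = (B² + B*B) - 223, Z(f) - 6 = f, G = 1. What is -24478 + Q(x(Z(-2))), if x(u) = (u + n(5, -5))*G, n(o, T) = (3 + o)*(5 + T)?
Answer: -24669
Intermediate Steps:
Z(f) = 6 + f
x(u) = u (x(u) = (u + (15 + 3*(-5) + 5*5 - 5*5))*1 = (u + (15 - 15 + 25 - 25))*1 = (u + 0)*1 = u*1 = u)
Q(B) = -223 + 2*B² (Q(B) = (B² + B²) - 223 = 2*B² - 223 = -223 + 2*B²)
-24478 + Q(x(Z(-2))) = -24478 + (-223 + 2*(6 - 2)²) = -24478 + (-223 + 2*4²) = -24478 + (-223 + 2*16) = -24478 + (-223 + 32) = -24478 - 191 = -24669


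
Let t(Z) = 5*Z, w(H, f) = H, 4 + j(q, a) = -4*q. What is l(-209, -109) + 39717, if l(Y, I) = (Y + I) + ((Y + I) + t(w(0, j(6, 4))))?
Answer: 39081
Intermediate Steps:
j(q, a) = -4 - 4*q
l(Y, I) = 2*I + 2*Y (l(Y, I) = (Y + I) + ((Y + I) + 5*0) = (I + Y) + ((I + Y) + 0) = (I + Y) + (I + Y) = 2*I + 2*Y)
l(-209, -109) + 39717 = (2*(-109) + 2*(-209)) + 39717 = (-218 - 418) + 39717 = -636 + 39717 = 39081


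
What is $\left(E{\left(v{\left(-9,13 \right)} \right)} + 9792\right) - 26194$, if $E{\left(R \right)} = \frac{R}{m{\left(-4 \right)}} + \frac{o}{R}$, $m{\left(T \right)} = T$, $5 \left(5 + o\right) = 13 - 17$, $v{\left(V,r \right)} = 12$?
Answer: $- \frac{984329}{60} \approx -16405.0$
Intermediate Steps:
$o = - \frac{29}{5}$ ($o = -5 + \frac{13 - 17}{5} = -5 + \frac{1}{5} \left(-4\right) = -5 - \frac{4}{5} = - \frac{29}{5} \approx -5.8$)
$E{\left(R \right)} = - \frac{29}{5 R} - \frac{R}{4}$ ($E{\left(R \right)} = \frac{R}{-4} - \frac{29}{5 R} = R \left(- \frac{1}{4}\right) - \frac{29}{5 R} = - \frac{R}{4} - \frac{29}{5 R} = - \frac{29}{5 R} - \frac{R}{4}$)
$\left(E{\left(v{\left(-9,13 \right)} \right)} + 9792\right) - 26194 = \left(\left(- \frac{29}{5 \cdot 12} - 3\right) + 9792\right) - 26194 = \left(\left(\left(- \frac{29}{5}\right) \frac{1}{12} - 3\right) + 9792\right) - 26194 = \left(\left(- \frac{29}{60} - 3\right) + 9792\right) - 26194 = \left(- \frac{209}{60} + 9792\right) - 26194 = \frac{587311}{60} - 26194 = - \frac{984329}{60}$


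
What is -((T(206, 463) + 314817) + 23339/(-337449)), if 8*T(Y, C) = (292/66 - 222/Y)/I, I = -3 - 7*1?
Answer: -1925821633280407/6117275472 ≈ -3.1482e+5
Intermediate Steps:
I = -10 (I = -3 - 7 = -10)
T(Y, C) = -73/1320 + 111/(40*Y) (T(Y, C) = ((292/66 - 222/Y)/(-10))/8 = ((292*(1/66) - 222/Y)*(-⅒))/8 = ((146/33 - 222/Y)*(-⅒))/8 = (-73/165 + 111/(5*Y))/8 = -73/1320 + 111/(40*Y))
-((T(206, 463) + 314817) + 23339/(-337449)) = -(((1/1320)*(3663 - 73*206)/206 + 314817) + 23339/(-337449)) = -(((1/1320)*(1/206)*(3663 - 15038) + 314817) + 23339*(-1/337449)) = -(((1/1320)*(1/206)*(-11375) + 314817) - 23339/337449) = -((-2275/54384 + 314817) - 23339/337449) = -(17121005453/54384 - 23339/337449) = -1*1925821633280407/6117275472 = -1925821633280407/6117275472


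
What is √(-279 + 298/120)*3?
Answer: I*√248865/10 ≈ 49.886*I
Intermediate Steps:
√(-279 + 298/120)*3 = √(-279 + 298*(1/120))*3 = √(-279 + 149/60)*3 = √(-16591/60)*3 = (I*√248865/30)*3 = I*√248865/10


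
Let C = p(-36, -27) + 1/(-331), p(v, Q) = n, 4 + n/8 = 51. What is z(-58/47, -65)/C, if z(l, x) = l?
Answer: -19198/5849385 ≈ -0.0032821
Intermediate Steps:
n = 376 (n = -32 + 8*51 = -32 + 408 = 376)
p(v, Q) = 376
C = 124455/331 (C = 376 + 1/(-331) = 376 - 1/331 = 124455/331 ≈ 376.00)
z(-58/47, -65)/C = (-58/47)/(124455/331) = -58*1/47*(331/124455) = -58/47*331/124455 = -19198/5849385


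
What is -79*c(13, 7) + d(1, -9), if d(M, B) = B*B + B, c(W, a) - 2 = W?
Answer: -1113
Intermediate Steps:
c(W, a) = 2 + W
d(M, B) = B + B² (d(M, B) = B² + B = B + B²)
-79*c(13, 7) + d(1, -9) = -79*(2 + 13) - 9*(1 - 9) = -79*15 - 9*(-8) = -1185 + 72 = -1113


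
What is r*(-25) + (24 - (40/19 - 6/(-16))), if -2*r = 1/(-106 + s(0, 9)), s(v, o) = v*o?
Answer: 172413/8056 ≈ 21.402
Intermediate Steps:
s(v, o) = o*v
r = 1/212 (r = -1/(2*(-106 + 9*0)) = -1/(2*(-106 + 0)) = -½/(-106) = -½*(-1/106) = 1/212 ≈ 0.0047170)
r*(-25) + (24 - (40/19 - 6/(-16))) = (1/212)*(-25) + (24 - (40/19 - 6/(-16))) = -25/212 + (24 - (40*(1/19) - 6*(-1/16))) = -25/212 + (24 - (40/19 + 3/8)) = -25/212 + (24 - 1*377/152) = -25/212 + (24 - 377/152) = -25/212 + 3271/152 = 172413/8056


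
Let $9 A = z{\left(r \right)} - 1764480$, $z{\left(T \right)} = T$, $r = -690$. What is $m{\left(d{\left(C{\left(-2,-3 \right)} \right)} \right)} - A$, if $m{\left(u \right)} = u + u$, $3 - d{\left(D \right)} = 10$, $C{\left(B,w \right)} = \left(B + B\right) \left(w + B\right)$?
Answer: $196116$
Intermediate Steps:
$C{\left(B,w \right)} = 2 B \left(B + w\right)$
$d{\left(D \right)} = -7$ ($d{\left(D \right)} = 3 - 10 = -7$)
$m{\left(u \right)} = 2 u$
$A = -196130$ ($A = \frac{-690 - 1764480}{9} = \frac{1}{9} \left(-1765170\right) = -196130$)
$m{\left(d{\left(C{\left(-2,-3 \right)} \right)} \right)} - A = 2 \left(-7\right) - -196130 = -14 + 196130 = 196116$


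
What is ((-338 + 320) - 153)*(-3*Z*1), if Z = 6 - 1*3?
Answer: 1539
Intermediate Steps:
Z = 3 (Z = 6 - 3 = 3)
((-338 + 320) - 153)*(-3*Z*1) = ((-338 + 320) - 153)*(-3*3*1) = (-18 - 153)*(-9*1) = -171*(-9) = 1539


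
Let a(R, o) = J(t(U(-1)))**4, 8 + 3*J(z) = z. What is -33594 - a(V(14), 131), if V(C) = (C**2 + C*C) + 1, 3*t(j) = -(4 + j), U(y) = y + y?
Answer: -220867210/6561 ≈ -33664.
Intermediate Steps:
U(y) = 2*y
t(j) = -4/3 - j/3 (t(j) = (-(4 + j))/3 = (-4 - j)/3 = -4/3 - j/3)
J(z) = -8/3 + z/3
V(C) = 1 + 2*C**2 (V(C) = (C**2 + C**2) + 1 = 2*C**2 + 1 = 1 + 2*C**2)
a(R, o) = 456976/6561 (a(R, o) = (-8/3 + (-4/3 - 2*(-1)/3)/3)**4 = (-8/3 + (-4/3 - 1/3*(-2))/3)**4 = (-8/3 + (-4/3 + 2/3)/3)**4 = (-8/3 + (1/3)*(-2/3))**4 = (-8/3 - 2/9)**4 = (-26/9)**4 = 456976/6561)
-33594 - a(V(14), 131) = -33594 - 1*456976/6561 = -33594 - 456976/6561 = -220867210/6561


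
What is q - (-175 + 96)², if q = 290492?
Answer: 284251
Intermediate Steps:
q - (-175 + 96)² = 290492 - (-175 + 96)² = 290492 - 1*(-79)² = 290492 - 1*6241 = 290492 - 6241 = 284251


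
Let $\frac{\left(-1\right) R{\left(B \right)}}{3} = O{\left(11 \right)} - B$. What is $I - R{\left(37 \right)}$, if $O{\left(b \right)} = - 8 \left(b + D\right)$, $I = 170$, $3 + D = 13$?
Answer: $-445$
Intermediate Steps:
$D = 10$ ($D = -3 + 13 = 10$)
$O{\left(b \right)} = -80 - 8 b$ ($O{\left(b \right)} = - 8 \left(b + 10\right) = - 8 \left(10 + b\right) = -80 - 8 b$)
$R{\left(B \right)} = 504 + 3 B$ ($R{\left(B \right)} = - 3 \left(\left(-80 - 88\right) - B\right) = - 3 \left(-168 - B\right) = 504 + 3 B$)
$I - R{\left(37 \right)} = 170 - \left(504 + 3 \cdot 37\right) = 170 - \left(504 + 111\right) = 170 - 615 = -445$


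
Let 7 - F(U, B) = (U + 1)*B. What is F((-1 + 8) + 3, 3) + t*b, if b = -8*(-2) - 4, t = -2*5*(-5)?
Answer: 574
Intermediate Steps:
F(U, B) = 7 - B*(1 + U) (F(U, B) = 7 - (U + 1)*B = 7 - (1 + U)*B = 7 - B*(1 + U))
t = 50 (t = -10*(-5) = 50)
b = 12 (b = 16 - 4 = 12)
F((-1 + 8) + 3, 3) + t*b = (7 - 1*3 - 1*3*((-1 + 8) + 3)) + 50*12 = (7 - 3 - 1*3*(7 + 3)) + 600 = (7 - 3 - 1*3*10) + 600 = (7 - 3 - 30) + 600 = -26 + 600 = 574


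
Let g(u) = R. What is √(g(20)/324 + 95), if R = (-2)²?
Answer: 4*√481/9 ≈ 9.7474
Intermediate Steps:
R = 4
g(u) = 4
√(g(20)/324 + 95) = √(4/324 + 95) = √(4*(1/324) + 95) = √(1/81 + 95) = √(7696/81) = 4*√481/9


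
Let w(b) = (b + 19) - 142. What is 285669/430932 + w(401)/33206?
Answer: 1600953985/2384921332 ≈ 0.67128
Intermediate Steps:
w(b) = -123 + b (w(b) = (19 + b) - 142 = -123 + b)
285669/430932 + w(401)/33206 = 285669/430932 + (-123 + 401)/33206 = 285669*(1/430932) + 278*(1/33206) = 95223/143644 + 139/16603 = 1600953985/2384921332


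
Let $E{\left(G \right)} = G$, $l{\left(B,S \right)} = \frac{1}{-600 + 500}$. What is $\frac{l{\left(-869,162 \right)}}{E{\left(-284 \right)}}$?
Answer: $\frac{1}{28400} \approx 3.5211 \cdot 10^{-5}$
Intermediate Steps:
$l{\left(B,S \right)} = - \frac{1}{100}$ ($l{\left(B,S \right)} = \frac{1}{-100} = - \frac{1}{100}$)
$\frac{l{\left(-869,162 \right)}}{E{\left(-284 \right)}} = - \frac{1}{100 \left(-284\right)} = \left(- \frac{1}{100}\right) \left(- \frac{1}{284}\right) = \frac{1}{28400}$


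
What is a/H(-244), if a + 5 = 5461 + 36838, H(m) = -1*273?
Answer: -2014/13 ≈ -154.92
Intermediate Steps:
H(m) = -273
a = 42294 (a = -5 + (5461 + 36838) = -5 + 42299 = 42294)
a/H(-244) = 42294/(-273) = 42294*(-1/273) = -2014/13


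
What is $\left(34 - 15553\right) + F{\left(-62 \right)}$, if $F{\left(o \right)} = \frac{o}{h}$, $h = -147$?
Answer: $- \frac{2281231}{147} \approx -15519.0$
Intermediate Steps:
$F{\left(o \right)} = - \frac{o}{147}$ ($F{\left(o \right)} = \frac{o}{-147} = o \left(- \frac{1}{147}\right) = - \frac{o}{147}$)
$\left(34 - 15553\right) + F{\left(-62 \right)} = \left(34 - 15553\right) - - \frac{62}{147} = -15519 + \frac{62}{147} = - \frac{2281231}{147}$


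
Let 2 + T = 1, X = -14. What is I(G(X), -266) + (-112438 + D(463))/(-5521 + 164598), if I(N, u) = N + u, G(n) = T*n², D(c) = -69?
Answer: -73606081/159077 ≈ -462.71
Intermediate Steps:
T = -1 (T = -2 + 1 = -1)
G(n) = -n²
I(G(X), -266) + (-112438 + D(463))/(-5521 + 164598) = (-1*(-14)² - 266) + (-112438 - 69)/(-5521 + 164598) = (-1*196 - 266) - 112507/159077 = (-196 - 266) - 112507*1/159077 = -462 - 112507/159077 = -73606081/159077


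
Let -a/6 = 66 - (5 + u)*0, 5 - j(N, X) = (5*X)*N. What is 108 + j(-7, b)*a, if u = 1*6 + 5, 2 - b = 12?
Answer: 136728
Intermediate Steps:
b = -10 (b = 2 - 1*12 = 2 - 12 = -10)
u = 11 (u = 6 + 5 = 11)
j(N, X) = 5 - 5*N*X (j(N, X) = 5 - 5*X*N = 5 - 5*N*X)
a = -396 (a = -6*(66 - (5 + 11)*0) = -6*(66 - 16*0) = -6*(66 - 1*0) = -6*(66 + 0) = -6*66 = -396)
108 + j(-7, b)*a = 108 + (5 - 5*(-7)*(-10))*(-396) = 108 + (5 - 350)*(-396) = 108 - 345*(-396) = 108 + 136620 = 136728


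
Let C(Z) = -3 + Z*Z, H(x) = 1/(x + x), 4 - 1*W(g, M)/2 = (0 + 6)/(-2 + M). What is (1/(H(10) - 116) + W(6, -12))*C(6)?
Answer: 1580018/5411 ≈ 292.00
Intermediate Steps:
W(g, M) = 8 - 12/(-2 + M) (W(g, M) = 8 - 2*(0 + 6)/(-2 + M) = 8 - 12/(-2 + M))
H(x) = 1/(2*x)
C(Z) = -3 + Z²
(1/(H(10) - 116) + W(6, -12))*C(6) = (1/((½)/10 - 116) + 4*(-7 + 2*(-12))/(-2 - 12))*(-3 + 6²) = (1/((½)*(⅒) - 116) + 4*(-7 - 24)/(-14))*(-3 + 36) = (1/(1/20 - 116) + 4*(-1/14)*(-31))*33 = (1/(-2319/20) + 62/7)*33 = (-20/2319 + 62/7)*33 = (143638/16233)*33 = 1580018/5411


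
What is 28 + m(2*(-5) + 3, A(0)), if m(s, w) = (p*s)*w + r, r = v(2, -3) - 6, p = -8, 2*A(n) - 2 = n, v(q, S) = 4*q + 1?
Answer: 87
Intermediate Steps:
v(q, S) = 1 + 4*q
A(n) = 1 + n/2
r = 3 (r = (1 + 4*2) - 6 = (1 + 8) - 6 = 9 - 6 = 3)
m(s, w) = 3 - 8*s*w (m(s, w) = (-8*s)*w + 3 = -8*s*w + 3 = 3 - 8*s*w)
28 + m(2*(-5) + 3, A(0)) = 28 + (3 - 8*(2*(-5) + 3)*(1 + (½)*0)) = 28 + (3 - 8*(-10 + 3)*(1 + 0)) = 28 + (3 - 8*(-7)*1) = 28 + (3 + 56) = 28 + 59 = 87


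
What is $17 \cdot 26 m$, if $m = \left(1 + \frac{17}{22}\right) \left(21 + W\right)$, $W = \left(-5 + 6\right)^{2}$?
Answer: $17238$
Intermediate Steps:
$W = 1$ ($W = 1^{2} = 1$)
$m = 39$ ($m = \left(1 + \frac{17}{22}\right) \left(21 + 1\right) = \left(1 + 17 \cdot \frac{1}{22}\right) 22 = \left(1 + \frac{17}{22}\right) 22 = \frac{39}{22} \cdot 22 = 39$)
$17 \cdot 26 m = 17 \cdot 26 \cdot 39 = 442 \cdot 39 = 17238$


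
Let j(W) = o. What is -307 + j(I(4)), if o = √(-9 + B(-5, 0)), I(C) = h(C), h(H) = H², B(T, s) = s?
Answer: -307 + 3*I ≈ -307.0 + 3.0*I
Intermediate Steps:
I(C) = C²
o = 3*I (o = √(-9 + 0) = √(-9) = 3*I ≈ 3.0*I)
j(W) = 3*I
-307 + j(I(4)) = -307 + 3*I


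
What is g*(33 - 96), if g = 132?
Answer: -8316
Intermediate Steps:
g*(33 - 96) = 132*(33 - 96) = 132*(-63) = -8316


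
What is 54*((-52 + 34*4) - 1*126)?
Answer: -2268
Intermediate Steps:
54*((-52 + 34*4) - 1*126) = 54*((-52 + 136) - 126) = 54*(84 - 126) = 54*(-42) = -2268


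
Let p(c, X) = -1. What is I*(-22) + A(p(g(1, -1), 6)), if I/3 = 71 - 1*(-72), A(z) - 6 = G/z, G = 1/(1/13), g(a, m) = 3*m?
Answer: -9445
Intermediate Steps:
G = 13 (G = 1/(1/13) = 13)
A(z) = 6 + 13/z
I = 429 (I = 3*(71 - 1*(-72)) = 3*(71 + 72) = 3*143 = 429)
I*(-22) + A(p(g(1, -1), 6)) = 429*(-22) + (6 + 13/(-1)) = -9438 + (6 + 13*(-1)) = -9438 + (6 - 13) = -9438 - 7 = -9445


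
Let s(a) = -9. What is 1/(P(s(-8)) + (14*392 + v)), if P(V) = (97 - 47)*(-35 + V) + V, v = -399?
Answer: 1/2880 ≈ 0.00034722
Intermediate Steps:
P(V) = -1750 + 51*V (P(V) = 50*(-35 + V) + V = (-1750 + 50*V) + V = -1750 + 51*V)
1/(P(s(-8)) + (14*392 + v)) = 1/((-1750 + 51*(-9)) + (14*392 - 399)) = 1/((-1750 - 459) + (5488 - 399)) = 1/(-2209 + 5089) = 1/2880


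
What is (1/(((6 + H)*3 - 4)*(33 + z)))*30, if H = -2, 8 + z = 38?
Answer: 5/84 ≈ 0.059524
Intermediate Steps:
z = 30 (z = -8 + 38 = 30)
(1/(((6 + H)*3 - 4)*(33 + z)))*30 = (1/(((6 - 2)*3 - 4)*(33 + 30)))*30 = (1/((4*3 - 4)*63))*30 = ((1/63)/(12 - 4))*30 = ((1/63)/8)*30 = ((1/8)*(1/63))*30 = (1/504)*30 = 5/84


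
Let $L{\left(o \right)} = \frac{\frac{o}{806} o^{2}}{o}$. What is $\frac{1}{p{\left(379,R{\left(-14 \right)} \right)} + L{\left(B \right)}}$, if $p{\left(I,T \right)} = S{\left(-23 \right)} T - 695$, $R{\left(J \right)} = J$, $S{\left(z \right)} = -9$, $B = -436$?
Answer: $- \frac{403}{134259} \approx -0.0030017$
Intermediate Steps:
$p{\left(I,T \right)} = -695 - 9 T$ ($p{\left(I,T \right)} = - 9 T - 695 = -695 - 9 T$)
$L{\left(o \right)} = \frac{o^{2}}{806}$ ($L{\left(o \right)} = \frac{o \frac{1}{806} o^{2}}{o} = \frac{\frac{o}{806} o^{2}}{o} = \frac{\frac{1}{806} o^{3}}{o} = \frac{o^{2}}{806}$)
$\frac{1}{p{\left(379,R{\left(-14 \right)} \right)} + L{\left(B \right)}} = \frac{1}{\left(-695 - -126\right) + \frac{\left(-436\right)^{2}}{806}} = \frac{1}{\left(-695 + 126\right) + \frac{1}{806} \cdot 190096} = \frac{1}{-569 + \frac{95048}{403}} = \frac{1}{- \frac{134259}{403}} = - \frac{403}{134259}$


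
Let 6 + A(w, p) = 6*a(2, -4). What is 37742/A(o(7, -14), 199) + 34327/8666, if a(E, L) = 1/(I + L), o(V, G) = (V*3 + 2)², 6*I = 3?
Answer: -1143825773/233982 ≈ -4888.5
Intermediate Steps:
I = ½ (I = (⅙)*3 = ½ ≈ 0.50000)
o(V, G) = (2 + 3*V)² (o(V, G) = (3*V + 2)² = (2 + 3*V)²)
a(E, L) = 1/(½ + L)
A(w, p) = -54/7 (A(w, p) = -6 + 6*(2/(1 + 2*(-4))) = -6 + 6*(2/(1 - 8)) = -6 + 6*(2/(-7)) = -6 + 6*(2*(-⅐)) = -6 + 6*(-2/7) = -6 - 12/7 = -54/7)
37742/A(o(7, -14), 199) + 34327/8666 = 37742/(-54/7) + 34327/8666 = 37742*(-7/54) + 34327*(1/8666) = -132097/27 + 34327/8666 = -1143825773/233982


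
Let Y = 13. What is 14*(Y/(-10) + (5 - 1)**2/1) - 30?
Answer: 879/5 ≈ 175.80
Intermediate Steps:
14*(Y/(-10) + (5 - 1)**2/1) - 30 = 14*(13/(-10) + (5 - 1)**2/1) - 30 = 14*(13*(-1/10) + 4**2*1) - 30 = 14*(-13/10 + 16*1) - 30 = 14*(-13/10 + 16) - 30 = 14*(147/10) - 30 = 1029/5 - 30 = 879/5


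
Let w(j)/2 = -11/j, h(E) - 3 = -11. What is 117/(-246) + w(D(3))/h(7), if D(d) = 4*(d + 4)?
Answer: -1733/4592 ≈ -0.37740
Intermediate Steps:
D(d) = 16 + 4*d (D(d) = 4*(4 + d) = 16 + 4*d)
h(E) = -8 (h(E) = 3 - 11 = -8)
w(j) = -22/j (w(j) = 2*(-11/j) = -22/j)
117/(-246) + w(D(3))/h(7) = 117/(-246) - 22/(16 + 4*3)/(-8) = 117*(-1/246) - 22/(16 + 12)*(-⅛) = -39/82 - 22/28*(-⅛) = -39/82 - 22*1/28*(-⅛) = -39/82 - 11/14*(-⅛) = -39/82 + 11/112 = -1733/4592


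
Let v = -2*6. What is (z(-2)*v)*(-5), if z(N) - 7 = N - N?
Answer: 420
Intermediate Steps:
z(N) = 7 (z(N) = 7 + (N - N) = 7 + 0 = 7)
v = -12
(z(-2)*v)*(-5) = (7*(-12))*(-5) = -84*(-5) = 420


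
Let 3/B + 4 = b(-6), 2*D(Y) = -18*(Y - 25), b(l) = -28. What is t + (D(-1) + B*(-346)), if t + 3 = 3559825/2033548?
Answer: 2157090505/8134192 ≈ 265.19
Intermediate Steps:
D(Y) = 225 - 9*Y (D(Y) = (-18*(Y - 25))/2 = (-18*(-25 + Y))/2 = (450 - 18*Y)/2 = 225 - 9*Y)
B = -3/32 (B = 3/(-4 - 28) = 3/(-32) = 3*(-1/32) = -3/32 ≈ -0.093750)
t = -2540819/2033548 (t = -3 + 3559825/2033548 = -2540819/2033548 ≈ -1.2495)
t + (D(-1) + B*(-346)) = -2540819/2033548 + ((225 - 9*(-1)) - 3/32*(-346)) = -2540819/2033548 + ((225 + 9) + 519/16) = -2540819/2033548 + (234 + 519/16) = -2540819/2033548 + 4263/16 = 2157090505/8134192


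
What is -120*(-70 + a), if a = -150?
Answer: 26400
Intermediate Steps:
-120*(-70 + a) = -120*(-70 - 150) = -120*(-220) = 26400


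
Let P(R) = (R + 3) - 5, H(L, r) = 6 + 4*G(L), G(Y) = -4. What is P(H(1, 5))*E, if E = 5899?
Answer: -70788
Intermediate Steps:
H(L, r) = -10 (H(L, r) = 6 + 4*(-4) = 6 - 16 = -10)
P(R) = -2 + R (P(R) = (3 + R) - 5 = -2 + R)
P(H(1, 5))*E = (-2 - 10)*5899 = -12*5899 = -70788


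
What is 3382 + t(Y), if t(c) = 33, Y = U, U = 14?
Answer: 3415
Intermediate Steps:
Y = 14
3382 + t(Y) = 3382 + 33 = 3415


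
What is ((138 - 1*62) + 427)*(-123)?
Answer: -61869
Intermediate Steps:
((138 - 1*62) + 427)*(-123) = ((138 - 62) + 427)*(-123) = (76 + 427)*(-123) = 503*(-123) = -61869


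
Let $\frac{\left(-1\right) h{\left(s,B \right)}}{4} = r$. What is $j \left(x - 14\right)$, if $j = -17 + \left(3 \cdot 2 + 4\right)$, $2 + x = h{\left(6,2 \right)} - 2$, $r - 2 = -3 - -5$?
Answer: $238$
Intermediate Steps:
$r = 4$ ($r = 2 - -2 = 2 + \left(-3 + 5\right) = 2 + 2 = 4$)
$h{\left(s,B \right)} = -16$ ($h{\left(s,B \right)} = \left(-4\right) 4 = -16$)
$x = -20$ ($x = -2 - 18 = -20$)
$j = -7$ ($j = -17 + \left(6 + 4\right) = -17 + 10 = -7$)
$j \left(x - 14\right) = - 7 \left(-20 - 14\right) = \left(-7\right) \left(-34\right) = 238$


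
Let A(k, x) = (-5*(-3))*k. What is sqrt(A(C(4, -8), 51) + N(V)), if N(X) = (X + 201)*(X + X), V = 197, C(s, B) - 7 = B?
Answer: sqrt(156797) ≈ 395.98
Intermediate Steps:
C(s, B) = 7 + B
A(k, x) = 15*k
N(X) = 2*X*(201 + X) (N(X) = (201 + X)*(2*X) = 2*X*(201 + X))
sqrt(A(C(4, -8), 51) + N(V)) = sqrt(15*(7 - 8) + 2*197*(201 + 197)) = sqrt(15*(-1) + 2*197*398) = sqrt(-15 + 156812) = sqrt(156797)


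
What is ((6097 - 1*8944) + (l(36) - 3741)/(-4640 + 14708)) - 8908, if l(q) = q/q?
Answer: -29588270/2517 ≈ -11755.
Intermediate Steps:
l(q) = 1
((6097 - 1*8944) + (l(36) - 3741)/(-4640 + 14708)) - 8908 = ((6097 - 1*8944) + (1 - 3741)/(-4640 + 14708)) - 8908 = ((6097 - 8944) - 3740/10068) - 8908 = (-2847 - 3740*1/10068) - 8908 = (-2847 - 935/2517) - 8908 = -7166834/2517 - 8908 = -29588270/2517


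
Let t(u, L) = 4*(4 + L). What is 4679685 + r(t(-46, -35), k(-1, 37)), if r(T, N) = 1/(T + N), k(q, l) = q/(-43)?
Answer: 24947400692/5331 ≈ 4.6797e+6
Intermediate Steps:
t(u, L) = 16 + 4*L
k(q, l) = -q/43 (k(q, l) = q*(-1/43) = -q/43)
r(T, N) = 1/(N + T)
4679685 + r(t(-46, -35), k(-1, 37)) = 4679685 + 1/(-1/43*(-1) + (16 + 4*(-35))) = 4679685 + 1/(1/43 + (16 - 140)) = 4679685 + 1/(1/43 - 124) = 4679685 + 1/(-5331/43) = 4679685 - 43/5331 = 24947400692/5331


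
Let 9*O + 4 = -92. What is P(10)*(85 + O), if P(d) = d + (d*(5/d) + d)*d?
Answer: 35680/3 ≈ 11893.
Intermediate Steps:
O = -32/3 (O = -4/9 + (⅑)*(-92) = -4/9 - 92/9 = -32/3 ≈ -10.667)
P(d) = d + d*(5 + d) (P(d) = d + (5 + d)*d = d + d*(5 + d))
P(10)*(85 + O) = (10*(6 + 10))*(85 - 32/3) = (10*16)*(223/3) = 160*(223/3) = 35680/3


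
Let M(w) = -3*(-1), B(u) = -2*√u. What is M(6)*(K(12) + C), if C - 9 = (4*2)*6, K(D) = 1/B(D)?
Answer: 171 - √3/4 ≈ 170.57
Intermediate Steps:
K(D) = -1/(2*√D) (K(D) = 1/(-2*√D) = -1/(2*√D))
C = 57 (C = 9 + (4*2)*6 = 9 + 8*6 = 9 + 48 = 57)
M(w) = 3
M(6)*(K(12) + C) = 3*(-√3/12 + 57) = 3*(57 - √3/12) = 171 - √3/4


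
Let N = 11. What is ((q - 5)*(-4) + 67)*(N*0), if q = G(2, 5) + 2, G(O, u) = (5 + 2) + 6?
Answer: 0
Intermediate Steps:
G(O, u) = 13 (G(O, u) = 7 + 6 = 13)
q = 15 (q = 13 + 2 = 15)
((q - 5)*(-4) + 67)*(N*0) = ((15 - 5)*(-4) + 67)*(11*0) = (10*(-4) + 67)*0 = (-40 + 67)*0 = 27*0 = 0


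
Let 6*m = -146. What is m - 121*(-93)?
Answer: 33686/3 ≈ 11229.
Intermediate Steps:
m = -73/3 (m = (⅙)*(-146) = -73/3 ≈ -24.333)
m - 121*(-93) = -73/3 - 121*(-93) = -73/3 + 11253 = 33686/3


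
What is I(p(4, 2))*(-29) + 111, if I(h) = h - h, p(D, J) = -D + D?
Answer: 111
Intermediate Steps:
p(D, J) = 0
I(h) = 0
I(p(4, 2))*(-29) + 111 = 0*(-29) + 111 = 0 + 111 = 111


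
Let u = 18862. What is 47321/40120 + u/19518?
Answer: 840177359/391531080 ≈ 2.1459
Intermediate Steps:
47321/40120 + u/19518 = 47321/40120 + 18862/19518 = 47321*(1/40120) + 18862*(1/19518) = 47321/40120 + 9431/9759 = 840177359/391531080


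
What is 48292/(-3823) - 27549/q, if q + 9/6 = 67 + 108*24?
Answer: -467311634/20319245 ≈ -22.998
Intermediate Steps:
q = 5315/2 (q = -3/2 + (67 + 108*24) = -3/2 + (67 + 2592) = -3/2 + 2659 = 5315/2 ≈ 2657.5)
48292/(-3823) - 27549/q = 48292/(-3823) - 27549/5315/2 = 48292*(-1/3823) - 27549*2/5315 = -48292/3823 - 55098/5315 = -467311634/20319245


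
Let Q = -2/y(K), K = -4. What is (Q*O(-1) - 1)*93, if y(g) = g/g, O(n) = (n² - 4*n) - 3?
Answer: -465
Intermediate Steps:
O(n) = -3 + n² - 4*n
y(g) = 1
Q = -2 (Q = -2/1 = -2*1 = -2)
(Q*O(-1) - 1)*93 = (-2*(-3 + (-1)² - 4*(-1)) - 1)*93 = (-2*(-3 + 1 + 4) - 1)*93 = (-2*2 - 1)*93 = (-4 - 1)*93 = -5*93 = -465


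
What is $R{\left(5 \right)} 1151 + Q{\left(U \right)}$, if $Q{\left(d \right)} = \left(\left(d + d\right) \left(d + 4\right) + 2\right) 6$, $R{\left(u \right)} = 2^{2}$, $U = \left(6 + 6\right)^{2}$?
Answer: $260360$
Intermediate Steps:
$U = 144$ ($U = 12^{2} = 144$)
$R{\left(u \right)} = 4$
$Q{\left(d \right)} = 12 + 12 d \left(4 + d\right)$ ($Q{\left(d \right)} = \left(2 d \left(4 + d\right) + 2\right) 6 = \left(2 + 2 d \left(4 + d\right)\right) 6 = 12 + 12 d \left(4 + d\right)$)
$R{\left(5 \right)} 1151 + Q{\left(U \right)} = 4 \cdot 1151 + \left(12 + 12 \cdot 144^{2} + 48 \cdot 144\right) = 4604 + \left(12 + 12 \cdot 20736 + 6912\right) = 4604 + \left(12 + 248832 + 6912\right) = 4604 + 255756 = 260360$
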